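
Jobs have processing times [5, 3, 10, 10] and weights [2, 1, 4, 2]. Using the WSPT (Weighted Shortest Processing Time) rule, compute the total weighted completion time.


Compute p/w ratios and sort ascending (WSPT): [(5, 2), (10, 4), (3, 1), (10, 2)]
Compute weighted completion times:
  Job (p=5,w=2): C=5, w*C=2*5=10
  Job (p=10,w=4): C=15, w*C=4*15=60
  Job (p=3,w=1): C=18, w*C=1*18=18
  Job (p=10,w=2): C=28, w*C=2*28=56
Total weighted completion time = 144

144


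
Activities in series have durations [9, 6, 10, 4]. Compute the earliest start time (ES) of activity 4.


Activity 4 starts after activities 1 through 3 complete.
Predecessor durations: [9, 6, 10]
ES = 9 + 6 + 10 = 25

25


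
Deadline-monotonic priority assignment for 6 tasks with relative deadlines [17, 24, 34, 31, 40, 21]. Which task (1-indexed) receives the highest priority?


Sort tasks by relative deadline (ascending):
  Task 1: deadline = 17
  Task 6: deadline = 21
  Task 2: deadline = 24
  Task 4: deadline = 31
  Task 3: deadline = 34
  Task 5: deadline = 40
Priority order (highest first): [1, 6, 2, 4, 3, 5]
Highest priority task = 1

1


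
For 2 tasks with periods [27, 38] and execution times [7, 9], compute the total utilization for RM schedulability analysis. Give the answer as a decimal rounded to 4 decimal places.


Compute individual utilizations (exact fractions):
  Task 1: C/T = 7/27 (approx. 0.2593)
  Task 2: C/T = 9/38 (approx. 0.2368)
Total utilization U = 7/27 + 9/38 = 509/1026
Rounded to 4 decimal places: U = 0.4961
RM (Liu & Layland) bound for 2 tasks = 0.828427; compare with U = 509/1026 (approx. 0.496101)
U <= bound, so schedulable by RM sufficient condition.

0.4961


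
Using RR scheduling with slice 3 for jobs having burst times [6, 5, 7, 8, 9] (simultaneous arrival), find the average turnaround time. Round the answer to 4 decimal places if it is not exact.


Time quantum = 3
Execution trace:
  J1 runs 3 units, time = 3
  J2 runs 3 units, time = 6
  J3 runs 3 units, time = 9
  J4 runs 3 units, time = 12
  J5 runs 3 units, time = 15
  J1 runs 3 units, time = 18
  J2 runs 2 units, time = 20
  J3 runs 3 units, time = 23
  J4 runs 3 units, time = 26
  J5 runs 3 units, time = 29
  J3 runs 1 units, time = 30
  J4 runs 2 units, time = 32
  J5 runs 3 units, time = 35
Finish times: [18, 20, 30, 32, 35]
Average turnaround = 135/5 = 27.0

27.0


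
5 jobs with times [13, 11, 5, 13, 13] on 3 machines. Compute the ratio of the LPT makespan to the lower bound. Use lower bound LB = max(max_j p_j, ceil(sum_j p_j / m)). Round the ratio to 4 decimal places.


LPT order: [13, 13, 13, 11, 5]
Machine loads after assignment: [24, 18, 13]
LPT makespan = 24
Lower bound = max(max_job, ceil(total/3)) = max(13, 19) = 19
Ratio = 24 / 19 = 1.2632

1.2632


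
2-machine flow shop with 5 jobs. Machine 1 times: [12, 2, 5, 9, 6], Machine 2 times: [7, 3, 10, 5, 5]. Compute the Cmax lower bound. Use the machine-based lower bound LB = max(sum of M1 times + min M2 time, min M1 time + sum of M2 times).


LB1 = sum(M1 times) + min(M2 times) = 34 + 3 = 37
LB2 = min(M1 times) + sum(M2 times) = 2 + 30 = 32
Lower bound = max(LB1, LB2) = max(37, 32) = 37

37


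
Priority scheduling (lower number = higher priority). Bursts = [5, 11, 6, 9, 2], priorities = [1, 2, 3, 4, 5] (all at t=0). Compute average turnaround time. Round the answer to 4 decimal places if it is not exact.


Sort by priority (ascending = highest first):
Order: [(1, 5), (2, 11), (3, 6), (4, 9), (5, 2)]
Completion times:
  Priority 1, burst=5, C=5
  Priority 2, burst=11, C=16
  Priority 3, burst=6, C=22
  Priority 4, burst=9, C=31
  Priority 5, burst=2, C=33
Average turnaround = 107/5 = 21.4

21.4


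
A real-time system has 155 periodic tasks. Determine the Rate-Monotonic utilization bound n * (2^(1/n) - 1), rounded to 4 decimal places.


Compute 2^(1/155) = 1.0044819312
Subtract 1: 1.0044819312 - 1 = 0.0044819312
Multiply by n: 155 * 0.0044819312 = 0.6946993360
Round to 4 dp: 0.6947

0.6947


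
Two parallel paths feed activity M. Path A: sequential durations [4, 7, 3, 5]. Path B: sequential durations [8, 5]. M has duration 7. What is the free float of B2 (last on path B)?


ES(B2) = sum of predecessors on chain B = 8
EF(B2) = ES + duration = 8 + 5 = 13
Successor of B2 is M. ES(M) = max(sum(A), sum(B)) = max(19, 13) = 19
Free float = ES(successor) - EF(current) = 19 - 13 = 6

6


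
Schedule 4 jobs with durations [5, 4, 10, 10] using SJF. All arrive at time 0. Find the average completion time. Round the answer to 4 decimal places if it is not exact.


SJF order (ascending): [4, 5, 10, 10]
Completion times:
  Job 1: burst=4, C=4
  Job 2: burst=5, C=9
  Job 3: burst=10, C=19
  Job 4: burst=10, C=29
Average completion = 61/4 = 15.25

15.25


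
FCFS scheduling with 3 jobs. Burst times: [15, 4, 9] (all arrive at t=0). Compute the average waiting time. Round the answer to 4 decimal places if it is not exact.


FCFS order (as given): [15, 4, 9]
Waiting times:
  Job 1: wait = 0
  Job 2: wait = 15
  Job 3: wait = 19
Sum of waiting times = 34
Average waiting time = 34/3 = 11.3333

11.3333


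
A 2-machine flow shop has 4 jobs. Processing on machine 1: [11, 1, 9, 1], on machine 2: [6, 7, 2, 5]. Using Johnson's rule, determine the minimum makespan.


Apply Johnson's rule:
  Group 1 (a <= b): [(2, 1, 7), (4, 1, 5)]
  Group 2 (a > b): [(1, 11, 6), (3, 9, 2)]
Optimal job order: [2, 4, 1, 3]
Schedule:
  Job 2: M1 done at 1, M2 done at 8
  Job 4: M1 done at 2, M2 done at 13
  Job 1: M1 done at 13, M2 done at 19
  Job 3: M1 done at 22, M2 done at 24
Makespan = 24

24


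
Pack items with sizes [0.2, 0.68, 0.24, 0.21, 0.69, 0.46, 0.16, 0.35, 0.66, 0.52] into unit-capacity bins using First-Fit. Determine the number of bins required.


Place items sequentially using First-Fit:
  Item 0.2 -> new Bin 1
  Item 0.68 -> Bin 1 (now 0.88)
  Item 0.24 -> new Bin 2
  Item 0.21 -> Bin 2 (now 0.45)
  Item 0.69 -> new Bin 3
  Item 0.46 -> Bin 2 (now 0.91)
  Item 0.16 -> Bin 3 (now 0.85)
  Item 0.35 -> new Bin 4
  Item 0.66 -> new Bin 5
  Item 0.52 -> Bin 4 (now 0.87)
Total bins used = 5

5


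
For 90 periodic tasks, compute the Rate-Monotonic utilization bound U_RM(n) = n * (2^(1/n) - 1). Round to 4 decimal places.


Compute 2^(1/90) = 1.0077313692
Subtract 1: 1.0077313692 - 1 = 0.0077313692
Multiply by n: 90 * 0.0077313692 = 0.6958232280
Round to 4 dp: 0.6958

0.6958


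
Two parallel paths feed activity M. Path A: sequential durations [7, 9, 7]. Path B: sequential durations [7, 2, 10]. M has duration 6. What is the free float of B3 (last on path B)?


ES(B3) = sum of predecessors on chain B = 9
EF(B3) = ES + duration = 9 + 10 = 19
Successor of B3 is M. ES(M) = max(sum(A), sum(B)) = max(23, 19) = 23
Free float = ES(successor) - EF(current) = 23 - 19 = 4

4


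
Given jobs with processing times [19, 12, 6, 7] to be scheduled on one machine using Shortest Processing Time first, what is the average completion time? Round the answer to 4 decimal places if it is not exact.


Sort jobs by processing time (SPT order): [6, 7, 12, 19]
Compute completion times sequentially:
  Job 1: processing = 6, completes at 6
  Job 2: processing = 7, completes at 13
  Job 3: processing = 12, completes at 25
  Job 4: processing = 19, completes at 44
Sum of completion times = 88
Average completion time = 88/4 = 22.0

22.0


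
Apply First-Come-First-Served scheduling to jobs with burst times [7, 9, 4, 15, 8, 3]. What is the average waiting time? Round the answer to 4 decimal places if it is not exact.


FCFS order (as given): [7, 9, 4, 15, 8, 3]
Waiting times:
  Job 1: wait = 0
  Job 2: wait = 7
  Job 3: wait = 16
  Job 4: wait = 20
  Job 5: wait = 35
  Job 6: wait = 43
Sum of waiting times = 121
Average waiting time = 121/6 = 20.1667

20.1667


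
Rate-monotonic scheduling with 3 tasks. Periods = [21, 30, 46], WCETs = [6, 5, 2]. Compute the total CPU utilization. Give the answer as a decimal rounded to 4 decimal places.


Compute individual utilizations (exact fractions):
  Task 1: C/T = 6/21 = 2/7 (approx. 0.2857)
  Task 2: C/T = 5/30 = 1/6 (approx. 0.1667)
  Task 3: C/T = 2/46 = 1/23 (approx. 0.0435)
Total utilization U = 2/7 + 1/6 + 1/23 = 479/966
Rounded to 4 decimal places: U = 0.4959
RM (Liu & Layland) bound for 3 tasks = 0.779763; compare with U = 479/966 (approx. 0.495859)
U <= bound, so schedulable by RM sufficient condition.

0.4959


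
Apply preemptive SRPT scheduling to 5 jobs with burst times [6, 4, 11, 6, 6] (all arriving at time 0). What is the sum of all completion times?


Since all jobs arrive at t=0, SRPT equals SPT ordering.
SPT order: [4, 6, 6, 6, 11]
Completion times:
  Job 1: p=4, C=4
  Job 2: p=6, C=10
  Job 3: p=6, C=16
  Job 4: p=6, C=22
  Job 5: p=11, C=33
Total completion time = 4 + 10 + 16 + 22 + 33 = 85

85


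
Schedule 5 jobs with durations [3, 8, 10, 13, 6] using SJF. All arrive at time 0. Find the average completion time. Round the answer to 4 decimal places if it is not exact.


SJF order (ascending): [3, 6, 8, 10, 13]
Completion times:
  Job 1: burst=3, C=3
  Job 2: burst=6, C=9
  Job 3: burst=8, C=17
  Job 4: burst=10, C=27
  Job 5: burst=13, C=40
Average completion = 96/5 = 19.2

19.2


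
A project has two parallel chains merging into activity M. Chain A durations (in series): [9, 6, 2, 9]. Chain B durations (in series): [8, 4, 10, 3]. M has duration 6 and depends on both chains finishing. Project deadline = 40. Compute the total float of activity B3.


Forward pass: ES(B3) = sum of predecessors on chain B = 12
EF = ES + duration = 12 + 10 = 22
Backward pass: LF(M) = deadline = 40; LS(M) = 40 - 6 = 34
LF(B3) = LS(M) - sum(successors on chain B) = 34 - 3 = 31
LS = LF - duration = 31 - 10 = 21
Total float = LS - ES = 21 - 12 = 9

9


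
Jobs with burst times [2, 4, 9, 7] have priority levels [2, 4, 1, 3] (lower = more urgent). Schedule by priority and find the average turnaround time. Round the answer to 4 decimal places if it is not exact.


Sort by priority (ascending = highest first):
Order: [(1, 9), (2, 2), (3, 7), (4, 4)]
Completion times:
  Priority 1, burst=9, C=9
  Priority 2, burst=2, C=11
  Priority 3, burst=7, C=18
  Priority 4, burst=4, C=22
Average turnaround = 60/4 = 15.0

15.0


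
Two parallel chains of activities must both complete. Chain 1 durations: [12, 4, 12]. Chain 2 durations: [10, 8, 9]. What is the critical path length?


Path A total = 12 + 4 + 12 = 28
Path B total = 10 + 8 + 9 = 27
Critical path = longest path = max(28, 27) = 28

28


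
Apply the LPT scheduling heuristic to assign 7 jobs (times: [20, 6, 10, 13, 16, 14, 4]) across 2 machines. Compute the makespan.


Sort jobs in decreasing order (LPT): [20, 16, 14, 13, 10, 6, 4]
Assign each job to the least loaded machine:
  Machine 1: jobs [20, 13, 6, 4], load = 43
  Machine 2: jobs [16, 14, 10], load = 40
Makespan = max load = 43

43


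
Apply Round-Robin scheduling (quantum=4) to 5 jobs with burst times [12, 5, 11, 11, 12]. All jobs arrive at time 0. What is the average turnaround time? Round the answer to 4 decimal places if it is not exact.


Time quantum = 4
Execution trace:
  J1 runs 4 units, time = 4
  J2 runs 4 units, time = 8
  J3 runs 4 units, time = 12
  J4 runs 4 units, time = 16
  J5 runs 4 units, time = 20
  J1 runs 4 units, time = 24
  J2 runs 1 units, time = 25
  J3 runs 4 units, time = 29
  J4 runs 4 units, time = 33
  J5 runs 4 units, time = 37
  J1 runs 4 units, time = 41
  J3 runs 3 units, time = 44
  J4 runs 3 units, time = 47
  J5 runs 4 units, time = 51
Finish times: [41, 25, 44, 47, 51]
Average turnaround = 208/5 = 41.6

41.6


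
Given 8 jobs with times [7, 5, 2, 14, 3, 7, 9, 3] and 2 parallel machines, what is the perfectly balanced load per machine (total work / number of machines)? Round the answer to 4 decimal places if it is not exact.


Total processing time = 7 + 5 + 2 + 14 + 3 + 7 + 9 + 3 = 50
Number of machines = 2
Ideal balanced load = 50 / 2 = 25.0

25.0


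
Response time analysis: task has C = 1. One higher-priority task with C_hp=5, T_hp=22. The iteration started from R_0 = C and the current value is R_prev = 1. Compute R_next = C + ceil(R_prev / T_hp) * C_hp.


R_next = C + ceil(R_prev / T_hp) * C_hp
ceil(1 / 22) = ceil(0.0455) = 1
Interference = 1 * 5 = 5
R_next = 1 + 5 = 6

6


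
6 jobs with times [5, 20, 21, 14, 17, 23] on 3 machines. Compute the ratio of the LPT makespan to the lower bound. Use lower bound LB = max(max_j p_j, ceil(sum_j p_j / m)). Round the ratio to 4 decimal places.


LPT order: [23, 21, 20, 17, 14, 5]
Machine loads after assignment: [28, 35, 37]
LPT makespan = 37
Lower bound = max(max_job, ceil(total/3)) = max(23, 34) = 34
Ratio = 37 / 34 = 1.0882

1.0882


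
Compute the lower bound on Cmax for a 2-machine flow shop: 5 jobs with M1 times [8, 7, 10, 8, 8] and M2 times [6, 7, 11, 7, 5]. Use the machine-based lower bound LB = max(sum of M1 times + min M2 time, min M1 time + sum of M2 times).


LB1 = sum(M1 times) + min(M2 times) = 41 + 5 = 46
LB2 = min(M1 times) + sum(M2 times) = 7 + 36 = 43
Lower bound = max(LB1, LB2) = max(46, 43) = 46

46


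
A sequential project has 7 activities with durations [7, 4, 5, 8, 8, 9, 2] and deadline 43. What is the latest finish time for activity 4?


LF(activity 4) = deadline - sum of successor durations
Successors: activities 5 through 7 with durations [8, 9, 2]
Sum of successor durations = 19
LF = 43 - 19 = 24

24


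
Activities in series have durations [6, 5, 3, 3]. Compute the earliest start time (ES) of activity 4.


Activity 4 starts after activities 1 through 3 complete.
Predecessor durations: [6, 5, 3]
ES = 6 + 5 + 3 = 14

14


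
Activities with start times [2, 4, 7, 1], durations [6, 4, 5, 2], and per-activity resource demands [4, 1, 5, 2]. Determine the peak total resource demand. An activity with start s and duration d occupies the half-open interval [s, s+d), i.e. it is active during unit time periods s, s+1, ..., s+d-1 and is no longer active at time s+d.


Each activity i is active on [start_i, start_i + duration_i).
Compute total resource usage per time slot:
  t=0: active resources = [], total = 0
  t=1: active resources = [2], total = 2
  t=2: active resources = [4, 2], total = 6
  t=3: active resources = [4], total = 4
  t=4: active resources = [4, 1], total = 5
  t=5: active resources = [4, 1], total = 5
  t=6: active resources = [4, 1], total = 5
  t=7: active resources = [4, 1, 5], total = 10
  t=8: active resources = [5], total = 5
  t=9: active resources = [5], total = 5
  t=10: active resources = [5], total = 5
  t=11: active resources = [5], total = 5
Peak resource demand = 10

10


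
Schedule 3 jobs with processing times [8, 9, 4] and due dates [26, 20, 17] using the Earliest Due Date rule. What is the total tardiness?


Sort by due date (EDD order): [(4, 17), (9, 20), (8, 26)]
Compute completion times and tardiness:
  Job 1: p=4, d=17, C=4, tardiness=max(0,4-17)=0
  Job 2: p=9, d=20, C=13, tardiness=max(0,13-20)=0
  Job 3: p=8, d=26, C=21, tardiness=max(0,21-26)=0
Total tardiness = 0

0


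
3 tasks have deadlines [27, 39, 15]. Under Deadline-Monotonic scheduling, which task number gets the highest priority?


Sort tasks by relative deadline (ascending):
  Task 3: deadline = 15
  Task 1: deadline = 27
  Task 2: deadline = 39
Priority order (highest first): [3, 1, 2]
Highest priority task = 3

3


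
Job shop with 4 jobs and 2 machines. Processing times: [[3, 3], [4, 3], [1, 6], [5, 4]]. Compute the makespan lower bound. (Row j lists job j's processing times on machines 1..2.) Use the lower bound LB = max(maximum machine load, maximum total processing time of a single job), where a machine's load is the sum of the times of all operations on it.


Machine loads:
  Machine 1: 3 + 4 + 1 + 5 = 13
  Machine 2: 3 + 3 + 6 + 4 = 16
Max machine load = 16
Job totals:
  Job 1: 6
  Job 2: 7
  Job 3: 7
  Job 4: 9
Max job total = 9
Lower bound = max(16, 9) = 16

16


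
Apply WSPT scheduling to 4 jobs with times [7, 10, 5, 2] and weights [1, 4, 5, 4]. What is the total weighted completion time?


Compute p/w ratios and sort ascending (WSPT): [(2, 4), (5, 5), (10, 4), (7, 1)]
Compute weighted completion times:
  Job (p=2,w=4): C=2, w*C=4*2=8
  Job (p=5,w=5): C=7, w*C=5*7=35
  Job (p=10,w=4): C=17, w*C=4*17=68
  Job (p=7,w=1): C=24, w*C=1*24=24
Total weighted completion time = 135

135


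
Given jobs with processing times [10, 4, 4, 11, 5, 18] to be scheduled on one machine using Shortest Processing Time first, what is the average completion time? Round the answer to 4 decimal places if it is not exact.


Sort jobs by processing time (SPT order): [4, 4, 5, 10, 11, 18]
Compute completion times sequentially:
  Job 1: processing = 4, completes at 4
  Job 2: processing = 4, completes at 8
  Job 3: processing = 5, completes at 13
  Job 4: processing = 10, completes at 23
  Job 5: processing = 11, completes at 34
  Job 6: processing = 18, completes at 52
Sum of completion times = 134
Average completion time = 134/6 = 22.3333

22.3333


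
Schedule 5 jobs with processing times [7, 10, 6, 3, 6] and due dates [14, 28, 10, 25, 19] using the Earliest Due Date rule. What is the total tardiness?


Sort by due date (EDD order): [(6, 10), (7, 14), (6, 19), (3, 25), (10, 28)]
Compute completion times and tardiness:
  Job 1: p=6, d=10, C=6, tardiness=max(0,6-10)=0
  Job 2: p=7, d=14, C=13, tardiness=max(0,13-14)=0
  Job 3: p=6, d=19, C=19, tardiness=max(0,19-19)=0
  Job 4: p=3, d=25, C=22, tardiness=max(0,22-25)=0
  Job 5: p=10, d=28, C=32, tardiness=max(0,32-28)=4
Total tardiness = 4

4


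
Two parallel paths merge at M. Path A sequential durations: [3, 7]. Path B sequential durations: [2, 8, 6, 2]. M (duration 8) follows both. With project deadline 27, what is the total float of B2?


Forward pass: ES(B2) = sum of predecessors on chain B = 2
EF = ES + duration = 2 + 8 = 10
Backward pass: LF(M) = deadline = 27; LS(M) = 27 - 8 = 19
LF(B2) = LS(M) - sum(successors on chain B) = 19 - 8 = 11
LS = LF - duration = 11 - 8 = 3
Total float = LS - ES = 3 - 2 = 1

1


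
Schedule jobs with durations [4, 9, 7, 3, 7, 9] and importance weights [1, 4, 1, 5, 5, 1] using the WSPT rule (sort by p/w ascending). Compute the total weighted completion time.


Compute p/w ratios and sort ascending (WSPT): [(3, 5), (7, 5), (9, 4), (4, 1), (7, 1), (9, 1)]
Compute weighted completion times:
  Job (p=3,w=5): C=3, w*C=5*3=15
  Job (p=7,w=5): C=10, w*C=5*10=50
  Job (p=9,w=4): C=19, w*C=4*19=76
  Job (p=4,w=1): C=23, w*C=1*23=23
  Job (p=7,w=1): C=30, w*C=1*30=30
  Job (p=9,w=1): C=39, w*C=1*39=39
Total weighted completion time = 233

233


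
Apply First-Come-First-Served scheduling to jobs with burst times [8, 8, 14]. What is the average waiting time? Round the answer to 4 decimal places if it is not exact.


FCFS order (as given): [8, 8, 14]
Waiting times:
  Job 1: wait = 0
  Job 2: wait = 8
  Job 3: wait = 16
Sum of waiting times = 24
Average waiting time = 24/3 = 8.0

8.0


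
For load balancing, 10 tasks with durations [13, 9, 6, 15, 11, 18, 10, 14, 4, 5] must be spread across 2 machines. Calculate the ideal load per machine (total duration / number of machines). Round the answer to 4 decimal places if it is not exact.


Total processing time = 13 + 9 + 6 + 15 + 11 + 18 + 10 + 14 + 4 + 5 = 105
Number of machines = 2
Ideal balanced load = 105 / 2 = 52.5

52.5


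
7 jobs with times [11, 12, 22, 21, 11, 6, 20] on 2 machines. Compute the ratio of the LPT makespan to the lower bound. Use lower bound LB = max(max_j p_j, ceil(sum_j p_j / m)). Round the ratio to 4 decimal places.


LPT order: [22, 21, 20, 12, 11, 11, 6]
Machine loads after assignment: [51, 52]
LPT makespan = 52
Lower bound = max(max_job, ceil(total/2)) = max(22, 52) = 52
Ratio = 52 / 52 = 1.0

1.0


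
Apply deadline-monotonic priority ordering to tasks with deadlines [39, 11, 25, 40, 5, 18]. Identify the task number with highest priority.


Sort tasks by relative deadline (ascending):
  Task 5: deadline = 5
  Task 2: deadline = 11
  Task 6: deadline = 18
  Task 3: deadline = 25
  Task 1: deadline = 39
  Task 4: deadline = 40
Priority order (highest first): [5, 2, 6, 3, 1, 4]
Highest priority task = 5

5


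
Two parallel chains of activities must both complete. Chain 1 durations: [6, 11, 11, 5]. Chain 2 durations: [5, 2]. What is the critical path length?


Path A total = 6 + 11 + 11 + 5 = 33
Path B total = 5 + 2 = 7
Critical path = longest path = max(33, 7) = 33

33


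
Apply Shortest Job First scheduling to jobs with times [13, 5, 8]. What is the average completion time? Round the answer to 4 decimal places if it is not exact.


SJF order (ascending): [5, 8, 13]
Completion times:
  Job 1: burst=5, C=5
  Job 2: burst=8, C=13
  Job 3: burst=13, C=26
Average completion = 44/3 = 14.6667

14.6667


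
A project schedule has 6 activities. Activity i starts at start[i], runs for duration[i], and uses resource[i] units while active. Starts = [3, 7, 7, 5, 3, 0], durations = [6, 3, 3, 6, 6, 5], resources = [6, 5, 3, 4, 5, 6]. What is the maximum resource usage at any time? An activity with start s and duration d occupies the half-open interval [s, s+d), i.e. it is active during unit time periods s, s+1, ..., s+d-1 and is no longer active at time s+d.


Each activity i is active on [start_i, start_i + duration_i).
Compute total resource usage per time slot:
  t=0: active resources = [6], total = 6
  t=1: active resources = [6], total = 6
  t=2: active resources = [6], total = 6
  t=3: active resources = [6, 5, 6], total = 17
  t=4: active resources = [6, 5, 6], total = 17
  t=5: active resources = [6, 4, 5], total = 15
  t=6: active resources = [6, 4, 5], total = 15
  t=7: active resources = [6, 5, 3, 4, 5], total = 23
  t=8: active resources = [6, 5, 3, 4, 5], total = 23
  t=9: active resources = [5, 3, 4], total = 12
  t=10: active resources = [4], total = 4
Peak resource demand = 23

23


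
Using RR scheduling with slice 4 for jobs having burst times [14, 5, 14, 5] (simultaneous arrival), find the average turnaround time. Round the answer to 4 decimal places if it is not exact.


Time quantum = 4
Execution trace:
  J1 runs 4 units, time = 4
  J2 runs 4 units, time = 8
  J3 runs 4 units, time = 12
  J4 runs 4 units, time = 16
  J1 runs 4 units, time = 20
  J2 runs 1 units, time = 21
  J3 runs 4 units, time = 25
  J4 runs 1 units, time = 26
  J1 runs 4 units, time = 30
  J3 runs 4 units, time = 34
  J1 runs 2 units, time = 36
  J3 runs 2 units, time = 38
Finish times: [36, 21, 38, 26]
Average turnaround = 121/4 = 30.25

30.25


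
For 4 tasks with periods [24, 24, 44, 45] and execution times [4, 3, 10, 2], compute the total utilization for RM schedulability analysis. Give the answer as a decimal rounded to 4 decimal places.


Compute individual utilizations (exact fractions):
  Task 1: C/T = 4/24 = 1/6 (approx. 0.1667)
  Task 2: C/T = 3/24 = 1/8 (approx. 0.125)
  Task 3: C/T = 10/44 = 5/22 (approx. 0.2273)
  Task 4: C/T = 2/45 (approx. 0.0444)
Total utilization U = 1/6 + 1/8 + 5/22 + 2/45 = 2231/3960
Rounded to 4 decimal places: U = 0.5634
RM (Liu & Layland) bound for 4 tasks = 0.756828; compare with U = 2231/3960 (approx. 0.563384)
U <= bound, so schedulable by RM sufficient condition.

0.5634


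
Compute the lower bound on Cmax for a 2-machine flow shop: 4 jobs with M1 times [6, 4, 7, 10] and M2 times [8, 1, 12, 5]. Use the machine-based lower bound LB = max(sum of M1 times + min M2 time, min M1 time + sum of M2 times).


LB1 = sum(M1 times) + min(M2 times) = 27 + 1 = 28
LB2 = min(M1 times) + sum(M2 times) = 4 + 26 = 30
Lower bound = max(LB1, LB2) = max(28, 30) = 30

30


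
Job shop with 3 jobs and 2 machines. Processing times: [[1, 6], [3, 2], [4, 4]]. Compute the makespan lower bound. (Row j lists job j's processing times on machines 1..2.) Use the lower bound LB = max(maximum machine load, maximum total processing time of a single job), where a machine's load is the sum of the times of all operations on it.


Machine loads:
  Machine 1: 1 + 3 + 4 = 8
  Machine 2: 6 + 2 + 4 = 12
Max machine load = 12
Job totals:
  Job 1: 7
  Job 2: 5
  Job 3: 8
Max job total = 8
Lower bound = max(12, 8) = 12

12


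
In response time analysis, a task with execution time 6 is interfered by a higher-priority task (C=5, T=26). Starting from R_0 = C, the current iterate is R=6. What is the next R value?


R_next = C + ceil(R_prev / T_hp) * C_hp
ceil(6 / 26) = ceil(0.2308) = 1
Interference = 1 * 5 = 5
R_next = 6 + 5 = 11

11


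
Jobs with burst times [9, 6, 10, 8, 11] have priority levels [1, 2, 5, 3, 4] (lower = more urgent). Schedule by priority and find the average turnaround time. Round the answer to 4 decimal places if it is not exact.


Sort by priority (ascending = highest first):
Order: [(1, 9), (2, 6), (3, 8), (4, 11), (5, 10)]
Completion times:
  Priority 1, burst=9, C=9
  Priority 2, burst=6, C=15
  Priority 3, burst=8, C=23
  Priority 4, burst=11, C=34
  Priority 5, burst=10, C=44
Average turnaround = 125/5 = 25.0

25.0


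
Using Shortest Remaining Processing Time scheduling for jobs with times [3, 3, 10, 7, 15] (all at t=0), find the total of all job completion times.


Since all jobs arrive at t=0, SRPT equals SPT ordering.
SPT order: [3, 3, 7, 10, 15]
Completion times:
  Job 1: p=3, C=3
  Job 2: p=3, C=6
  Job 3: p=7, C=13
  Job 4: p=10, C=23
  Job 5: p=15, C=38
Total completion time = 3 + 6 + 13 + 23 + 38 = 83

83


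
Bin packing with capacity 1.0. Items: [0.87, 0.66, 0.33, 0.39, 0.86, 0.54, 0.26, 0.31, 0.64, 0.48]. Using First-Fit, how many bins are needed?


Place items sequentially using First-Fit:
  Item 0.87 -> new Bin 1
  Item 0.66 -> new Bin 2
  Item 0.33 -> Bin 2 (now 0.99)
  Item 0.39 -> new Bin 3
  Item 0.86 -> new Bin 4
  Item 0.54 -> Bin 3 (now 0.93)
  Item 0.26 -> new Bin 5
  Item 0.31 -> Bin 5 (now 0.57)
  Item 0.64 -> new Bin 6
  Item 0.48 -> new Bin 7
Total bins used = 7

7


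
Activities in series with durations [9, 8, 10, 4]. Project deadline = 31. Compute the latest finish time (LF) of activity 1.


LF(activity 1) = deadline - sum of successor durations
Successors: activities 2 through 4 with durations [8, 10, 4]
Sum of successor durations = 22
LF = 31 - 22 = 9

9


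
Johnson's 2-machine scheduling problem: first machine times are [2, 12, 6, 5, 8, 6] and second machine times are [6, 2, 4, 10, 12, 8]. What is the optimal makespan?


Apply Johnson's rule:
  Group 1 (a <= b): [(1, 2, 6), (4, 5, 10), (6, 6, 8), (5, 8, 12)]
  Group 2 (a > b): [(3, 6, 4), (2, 12, 2)]
Optimal job order: [1, 4, 6, 5, 3, 2]
Schedule:
  Job 1: M1 done at 2, M2 done at 8
  Job 4: M1 done at 7, M2 done at 18
  Job 6: M1 done at 13, M2 done at 26
  Job 5: M1 done at 21, M2 done at 38
  Job 3: M1 done at 27, M2 done at 42
  Job 2: M1 done at 39, M2 done at 44
Makespan = 44

44


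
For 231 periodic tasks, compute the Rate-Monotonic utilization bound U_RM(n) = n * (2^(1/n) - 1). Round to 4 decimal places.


Compute 2^(1/231) = 1.0030051436
Subtract 1: 1.0030051436 - 1 = 0.0030051436
Multiply by n: 231 * 0.0030051436 = 0.6941881716
Round to 4 dp: 0.6942

0.6942


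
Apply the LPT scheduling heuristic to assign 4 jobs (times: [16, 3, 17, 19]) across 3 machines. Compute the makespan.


Sort jobs in decreasing order (LPT): [19, 17, 16, 3]
Assign each job to the least loaded machine:
  Machine 1: jobs [19], load = 19
  Machine 2: jobs [17], load = 17
  Machine 3: jobs [16, 3], load = 19
Makespan = max load = 19

19


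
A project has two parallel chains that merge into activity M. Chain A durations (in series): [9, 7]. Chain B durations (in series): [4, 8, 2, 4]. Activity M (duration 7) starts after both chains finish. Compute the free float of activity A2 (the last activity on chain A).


ES(A2) = sum of predecessors on chain A = 9
EF(A2) = ES + duration = 9 + 7 = 16
Successor of A2 is M. ES(M) = max(sum(A), sum(B)) = max(16, 18) = 18
Free float = ES(successor) - EF(current) = 18 - 16 = 2

2


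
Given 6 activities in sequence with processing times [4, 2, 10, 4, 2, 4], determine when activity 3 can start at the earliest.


Activity 3 starts after activities 1 through 2 complete.
Predecessor durations: [4, 2]
ES = 4 + 2 = 6

6


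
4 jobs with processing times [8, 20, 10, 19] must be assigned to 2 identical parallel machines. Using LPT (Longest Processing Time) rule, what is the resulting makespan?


Sort jobs in decreasing order (LPT): [20, 19, 10, 8]
Assign each job to the least loaded machine:
  Machine 1: jobs [20, 8], load = 28
  Machine 2: jobs [19, 10], load = 29
Makespan = max load = 29

29


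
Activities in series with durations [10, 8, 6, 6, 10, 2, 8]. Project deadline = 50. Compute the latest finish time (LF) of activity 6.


LF(activity 6) = deadline - sum of successor durations
Successors: activities 7 through 7 with durations [8]
Sum of successor durations = 8
LF = 50 - 8 = 42

42


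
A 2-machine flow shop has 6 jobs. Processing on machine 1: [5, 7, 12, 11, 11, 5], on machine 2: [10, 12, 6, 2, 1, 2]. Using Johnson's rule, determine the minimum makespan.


Apply Johnson's rule:
  Group 1 (a <= b): [(1, 5, 10), (2, 7, 12)]
  Group 2 (a > b): [(3, 12, 6), (4, 11, 2), (6, 5, 2), (5, 11, 1)]
Optimal job order: [1, 2, 3, 4, 6, 5]
Schedule:
  Job 1: M1 done at 5, M2 done at 15
  Job 2: M1 done at 12, M2 done at 27
  Job 3: M1 done at 24, M2 done at 33
  Job 4: M1 done at 35, M2 done at 37
  Job 6: M1 done at 40, M2 done at 42
  Job 5: M1 done at 51, M2 done at 52
Makespan = 52

52


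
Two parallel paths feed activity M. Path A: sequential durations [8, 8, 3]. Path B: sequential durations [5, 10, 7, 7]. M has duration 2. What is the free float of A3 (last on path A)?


ES(A3) = sum of predecessors on chain A = 16
EF(A3) = ES + duration = 16 + 3 = 19
Successor of A3 is M. ES(M) = max(sum(A), sum(B)) = max(19, 29) = 29
Free float = ES(successor) - EF(current) = 29 - 19 = 10

10


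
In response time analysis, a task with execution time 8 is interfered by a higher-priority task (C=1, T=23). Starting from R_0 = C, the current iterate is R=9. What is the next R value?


R_next = C + ceil(R_prev / T_hp) * C_hp
ceil(9 / 23) = ceil(0.3913) = 1
Interference = 1 * 1 = 1
R_next = 8 + 1 = 9
R_next = R_prev, so the iteration has converged (response time = 9).

9


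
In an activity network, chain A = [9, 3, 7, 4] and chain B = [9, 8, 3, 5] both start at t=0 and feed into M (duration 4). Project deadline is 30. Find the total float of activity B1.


Forward pass: ES(B1) = sum of predecessors on chain B = 0
EF = ES + duration = 0 + 9 = 9
Backward pass: LF(M) = deadline = 30; LS(M) = 30 - 4 = 26
LF(B1) = LS(M) - sum(successors on chain B) = 26 - 16 = 10
LS = LF - duration = 10 - 9 = 1
Total float = LS - ES = 1 - 0 = 1

1


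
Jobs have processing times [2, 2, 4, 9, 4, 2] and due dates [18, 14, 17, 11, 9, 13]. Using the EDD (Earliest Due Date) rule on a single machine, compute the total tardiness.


Sort by due date (EDD order): [(4, 9), (9, 11), (2, 13), (2, 14), (4, 17), (2, 18)]
Compute completion times and tardiness:
  Job 1: p=4, d=9, C=4, tardiness=max(0,4-9)=0
  Job 2: p=9, d=11, C=13, tardiness=max(0,13-11)=2
  Job 3: p=2, d=13, C=15, tardiness=max(0,15-13)=2
  Job 4: p=2, d=14, C=17, tardiness=max(0,17-14)=3
  Job 5: p=4, d=17, C=21, tardiness=max(0,21-17)=4
  Job 6: p=2, d=18, C=23, tardiness=max(0,23-18)=5
Total tardiness = 16

16


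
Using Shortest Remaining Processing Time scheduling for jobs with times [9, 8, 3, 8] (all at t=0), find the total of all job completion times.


Since all jobs arrive at t=0, SRPT equals SPT ordering.
SPT order: [3, 8, 8, 9]
Completion times:
  Job 1: p=3, C=3
  Job 2: p=8, C=11
  Job 3: p=8, C=19
  Job 4: p=9, C=28
Total completion time = 3 + 11 + 19 + 28 = 61

61


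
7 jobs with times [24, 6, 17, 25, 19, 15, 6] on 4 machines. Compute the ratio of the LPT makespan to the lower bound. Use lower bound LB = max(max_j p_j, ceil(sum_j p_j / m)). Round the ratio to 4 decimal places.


LPT order: [25, 24, 19, 17, 15, 6, 6]
Machine loads after assignment: [25, 30, 25, 32]
LPT makespan = 32
Lower bound = max(max_job, ceil(total/4)) = max(25, 28) = 28
Ratio = 32 / 28 = 1.1429

1.1429


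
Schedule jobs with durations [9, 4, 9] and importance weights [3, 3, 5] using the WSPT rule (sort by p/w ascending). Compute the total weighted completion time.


Compute p/w ratios and sort ascending (WSPT): [(4, 3), (9, 5), (9, 3)]
Compute weighted completion times:
  Job (p=4,w=3): C=4, w*C=3*4=12
  Job (p=9,w=5): C=13, w*C=5*13=65
  Job (p=9,w=3): C=22, w*C=3*22=66
Total weighted completion time = 143

143


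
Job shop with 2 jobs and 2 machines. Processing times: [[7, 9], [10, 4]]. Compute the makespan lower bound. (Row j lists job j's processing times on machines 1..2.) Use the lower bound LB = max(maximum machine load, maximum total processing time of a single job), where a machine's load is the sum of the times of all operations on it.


Machine loads:
  Machine 1: 7 + 10 = 17
  Machine 2: 9 + 4 = 13
Max machine load = 17
Job totals:
  Job 1: 16
  Job 2: 14
Max job total = 16
Lower bound = max(17, 16) = 17

17


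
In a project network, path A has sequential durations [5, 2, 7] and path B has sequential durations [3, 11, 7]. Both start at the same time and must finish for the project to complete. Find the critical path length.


Path A total = 5 + 2 + 7 = 14
Path B total = 3 + 11 + 7 = 21
Critical path = longest path = max(14, 21) = 21

21


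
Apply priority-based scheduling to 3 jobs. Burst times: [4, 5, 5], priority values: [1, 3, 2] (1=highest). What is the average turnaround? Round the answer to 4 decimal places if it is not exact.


Sort by priority (ascending = highest first):
Order: [(1, 4), (2, 5), (3, 5)]
Completion times:
  Priority 1, burst=4, C=4
  Priority 2, burst=5, C=9
  Priority 3, burst=5, C=14
Average turnaround = 27/3 = 9.0

9.0


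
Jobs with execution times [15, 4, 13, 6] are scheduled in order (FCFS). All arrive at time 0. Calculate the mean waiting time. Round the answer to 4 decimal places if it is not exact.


FCFS order (as given): [15, 4, 13, 6]
Waiting times:
  Job 1: wait = 0
  Job 2: wait = 15
  Job 3: wait = 19
  Job 4: wait = 32
Sum of waiting times = 66
Average waiting time = 66/4 = 16.5

16.5


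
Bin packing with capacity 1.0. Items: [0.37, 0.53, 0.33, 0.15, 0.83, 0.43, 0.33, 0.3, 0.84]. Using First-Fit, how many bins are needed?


Place items sequentially using First-Fit:
  Item 0.37 -> new Bin 1
  Item 0.53 -> Bin 1 (now 0.9)
  Item 0.33 -> new Bin 2
  Item 0.15 -> Bin 2 (now 0.48)
  Item 0.83 -> new Bin 3
  Item 0.43 -> Bin 2 (now 0.91)
  Item 0.33 -> new Bin 4
  Item 0.3 -> Bin 4 (now 0.63)
  Item 0.84 -> new Bin 5
Total bins used = 5

5


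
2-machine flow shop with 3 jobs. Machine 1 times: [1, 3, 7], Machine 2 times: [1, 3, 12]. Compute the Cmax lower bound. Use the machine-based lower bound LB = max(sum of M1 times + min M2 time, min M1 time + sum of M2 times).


LB1 = sum(M1 times) + min(M2 times) = 11 + 1 = 12
LB2 = min(M1 times) + sum(M2 times) = 1 + 16 = 17
Lower bound = max(LB1, LB2) = max(12, 17) = 17

17


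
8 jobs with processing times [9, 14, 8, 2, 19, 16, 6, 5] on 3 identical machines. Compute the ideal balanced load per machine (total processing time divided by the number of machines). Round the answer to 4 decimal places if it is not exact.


Total processing time = 9 + 14 + 8 + 2 + 19 + 16 + 6 + 5 = 79
Number of machines = 3
Ideal balanced load = 79 / 3 = 26.3333

26.3333


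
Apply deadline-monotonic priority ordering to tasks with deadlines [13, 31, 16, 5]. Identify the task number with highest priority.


Sort tasks by relative deadline (ascending):
  Task 4: deadline = 5
  Task 1: deadline = 13
  Task 3: deadline = 16
  Task 2: deadline = 31
Priority order (highest first): [4, 1, 3, 2]
Highest priority task = 4

4


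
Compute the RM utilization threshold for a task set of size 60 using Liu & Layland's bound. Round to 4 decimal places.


Compute 2^(1/60) = 1.0116194403
Subtract 1: 1.0116194403 - 1 = 0.0116194403
Multiply by n: 60 * 0.0116194403 = 0.6971664180
Round to 4 dp: 0.6972

0.6972


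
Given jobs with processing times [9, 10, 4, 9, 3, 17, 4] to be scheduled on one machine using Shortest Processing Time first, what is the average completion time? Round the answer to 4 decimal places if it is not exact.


Sort jobs by processing time (SPT order): [3, 4, 4, 9, 9, 10, 17]
Compute completion times sequentially:
  Job 1: processing = 3, completes at 3
  Job 2: processing = 4, completes at 7
  Job 3: processing = 4, completes at 11
  Job 4: processing = 9, completes at 20
  Job 5: processing = 9, completes at 29
  Job 6: processing = 10, completes at 39
  Job 7: processing = 17, completes at 56
Sum of completion times = 165
Average completion time = 165/7 = 23.5714

23.5714


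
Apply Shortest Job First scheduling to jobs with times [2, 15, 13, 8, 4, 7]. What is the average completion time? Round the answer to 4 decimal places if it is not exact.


SJF order (ascending): [2, 4, 7, 8, 13, 15]
Completion times:
  Job 1: burst=2, C=2
  Job 2: burst=4, C=6
  Job 3: burst=7, C=13
  Job 4: burst=8, C=21
  Job 5: burst=13, C=34
  Job 6: burst=15, C=49
Average completion = 125/6 = 20.8333

20.8333


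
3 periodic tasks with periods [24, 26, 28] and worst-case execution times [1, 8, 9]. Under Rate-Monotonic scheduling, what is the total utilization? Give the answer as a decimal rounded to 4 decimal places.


Compute individual utilizations (exact fractions):
  Task 1: C/T = 1/24 (approx. 0.0417)
  Task 2: C/T = 8/26 = 4/13 (approx. 0.3077)
  Task 3: C/T = 9/28 (approx. 0.3214)
Total utilization U = 1/24 + 4/13 + 9/28 = 1465/2184
Rounded to 4 decimal places: U = 0.6708
RM (Liu & Layland) bound for 3 tasks = 0.779763; compare with U = 1465/2184 (approx. 0.670788)
U <= bound, so schedulable by RM sufficient condition.

0.6708


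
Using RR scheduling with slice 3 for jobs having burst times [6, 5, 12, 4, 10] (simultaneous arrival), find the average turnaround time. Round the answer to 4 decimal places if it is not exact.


Time quantum = 3
Execution trace:
  J1 runs 3 units, time = 3
  J2 runs 3 units, time = 6
  J3 runs 3 units, time = 9
  J4 runs 3 units, time = 12
  J5 runs 3 units, time = 15
  J1 runs 3 units, time = 18
  J2 runs 2 units, time = 20
  J3 runs 3 units, time = 23
  J4 runs 1 units, time = 24
  J5 runs 3 units, time = 27
  J3 runs 3 units, time = 30
  J5 runs 3 units, time = 33
  J3 runs 3 units, time = 36
  J5 runs 1 units, time = 37
Finish times: [18, 20, 36, 24, 37]
Average turnaround = 135/5 = 27.0

27.0


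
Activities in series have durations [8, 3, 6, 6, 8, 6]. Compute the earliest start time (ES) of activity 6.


Activity 6 starts after activities 1 through 5 complete.
Predecessor durations: [8, 3, 6, 6, 8]
ES = 8 + 3 + 6 + 6 + 8 = 31

31


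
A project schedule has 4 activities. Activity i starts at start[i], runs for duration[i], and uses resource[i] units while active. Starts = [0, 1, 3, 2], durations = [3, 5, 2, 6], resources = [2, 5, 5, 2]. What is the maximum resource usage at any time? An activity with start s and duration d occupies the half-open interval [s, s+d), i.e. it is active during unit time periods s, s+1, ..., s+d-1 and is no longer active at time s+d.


Each activity i is active on [start_i, start_i + duration_i).
Compute total resource usage per time slot:
  t=0: active resources = [2], total = 2
  t=1: active resources = [2, 5], total = 7
  t=2: active resources = [2, 5, 2], total = 9
  t=3: active resources = [5, 5, 2], total = 12
  t=4: active resources = [5, 5, 2], total = 12
  t=5: active resources = [5, 2], total = 7
  t=6: active resources = [2], total = 2
  t=7: active resources = [2], total = 2
Peak resource demand = 12

12


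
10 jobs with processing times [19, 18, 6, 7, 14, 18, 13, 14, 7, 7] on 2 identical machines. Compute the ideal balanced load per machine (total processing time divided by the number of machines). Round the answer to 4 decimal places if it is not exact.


Total processing time = 19 + 18 + 6 + 7 + 14 + 18 + 13 + 14 + 7 + 7 = 123
Number of machines = 2
Ideal balanced load = 123 / 2 = 61.5

61.5
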